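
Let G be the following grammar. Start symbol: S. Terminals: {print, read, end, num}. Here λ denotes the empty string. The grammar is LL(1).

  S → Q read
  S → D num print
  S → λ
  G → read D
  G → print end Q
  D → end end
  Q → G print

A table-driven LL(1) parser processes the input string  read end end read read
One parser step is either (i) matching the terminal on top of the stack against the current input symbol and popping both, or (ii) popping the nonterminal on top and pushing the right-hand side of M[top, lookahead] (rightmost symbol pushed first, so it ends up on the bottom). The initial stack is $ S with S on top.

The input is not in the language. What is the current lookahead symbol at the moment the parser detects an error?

read

     Stack                 Input                     Action
  1  $ S                   read end end read read $  expand S → Q read
  2  $ read Q              read end end read read $  expand Q → G print
  3  $ read print G        read end end read read $  expand G → read D
  4  $ read print D read   read end end read read $  match read
  5  $ read print D        end end read read $       expand D → end end
  6  $ read print end end  end end read read $       match end
  7  $ read print end      end read read $           match end
  8  $ read print          read read $               error: top is terminal print but lookahead is read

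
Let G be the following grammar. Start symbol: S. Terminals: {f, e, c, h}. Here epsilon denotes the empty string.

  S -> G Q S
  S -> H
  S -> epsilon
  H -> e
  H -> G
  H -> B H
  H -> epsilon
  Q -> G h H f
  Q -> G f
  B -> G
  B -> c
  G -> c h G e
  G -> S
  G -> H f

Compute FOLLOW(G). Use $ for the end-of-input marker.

{$, c, e, f, h}

FIRST(S) = {epsilon, c, e, f, h}  (via G Q S, H)
FIRST(H) = {epsilon, c, e, f, h}  (via G, B H)
FIRST(G) = {epsilon, c, e, f, h}  (via S, H f)
FIRST(Q) = {c, e, f, h}  (via G h H f, G f)
FIRST(B) = {epsilon, c, e, f, h}  (via G)
FOLLOW(S) includes $ since S is the start symbol.
FOLLOW(S): in S->G Q S, the suffix after S is empty (adds nothing new); in G->S, the suffix after S is empty, so FOLLOW(S) ⊇ FOLLOW(G) = {$, c, e, f, h}. Thus FOLLOW(S) = {$, c, e, f, h}.
FOLLOW(H): in S->H, the suffix after H is empty, so FOLLOW(H) ⊇ FOLLOW(S) = {$, c, e, f, h}; in H->B H, the suffix after H is empty (adds nothing new); in Q->G h H f, H is followed by f with FIRST {f}; in G->H f, H is followed by f with FIRST {f}. Thus FOLLOW(H) = {$, c, e, f, h}.
FOLLOW(Q): in S->G Q S, Q is followed by S with FIRST {epsilon, c, e, f, h}; in S->G Q S, the suffix after Q is nullable, so FOLLOW(Q) ⊇ FOLLOW(S) = {$, c, e, f, h}. Thus FOLLOW(Q) = {$, c, e, f, h}.
FOLLOW(B): in H->B H, B is followed by H with FIRST {epsilon, c, e, f, h}; in H->B H, the suffix after B is nullable, so FOLLOW(B) ⊇ FOLLOW(H) = {$, c, e, f, h}. Thus FOLLOW(B) = {$, c, e, f, h}.
FOLLOW(G): in S->G Q S, G is followed by Q S with FIRST {c, e, f, h}; in H->G, the suffix after G is empty, so FOLLOW(G) ⊇ FOLLOW(H) = {$, c, e, f, h}; in Q->G h H f, G is followed by h H f with FIRST {h}; in Q->G f, G is followed by f with FIRST {f}; in B->G, the suffix after G is empty, so FOLLOW(G) ⊇ FOLLOW(B) = {$, c, e, f, h}; in G->c h G e, G is followed by e with FIRST {e}. Thus FOLLOW(G) = {$, c, e, f, h}.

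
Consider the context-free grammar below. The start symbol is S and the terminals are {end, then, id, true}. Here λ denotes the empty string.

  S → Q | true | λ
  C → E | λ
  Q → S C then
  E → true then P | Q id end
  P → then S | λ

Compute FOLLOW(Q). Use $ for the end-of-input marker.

{$, id, then, true}

FIRST(P) = {λ, then}
FIRST(S) = {λ, then, true}  (via Q)
FIRST(C) = {λ, then, true}  (via E)
FIRST(Q) = {then, true}  (via S C then)
FIRST(E) = {then, true}  (via Q id end)
FOLLOW(S) includes $ since S is the start symbol.
FOLLOW(C): in Q→S C then, C is followed by then with FIRST {then}. Thus FOLLOW(C) = {then}.
FOLLOW(E): in C→E, the suffix after E is empty, so FOLLOW(E) ⊇ FOLLOW(C) = {then}. Thus FOLLOW(E) = {then}.
FOLLOW(P): in E→true then P, the suffix after P is empty, so FOLLOW(P) ⊇ FOLLOW(E) = {then}. Thus FOLLOW(P) = {then}.
FOLLOW(S): in Q→S C then, S is followed by C then with FIRST {then, true}; in P→then S, the suffix after S is empty, so FOLLOW(S) ⊇ FOLLOW(P) = {then}. Thus FOLLOW(S) = {$, then, true}.
FOLLOW(Q): in S→Q, the suffix after Q is empty, so FOLLOW(Q) ⊇ FOLLOW(S) = {$, then, true}; in E→Q id end, Q is followed by id end with FIRST {id}. Thus FOLLOW(Q) = {$, id, then, true}.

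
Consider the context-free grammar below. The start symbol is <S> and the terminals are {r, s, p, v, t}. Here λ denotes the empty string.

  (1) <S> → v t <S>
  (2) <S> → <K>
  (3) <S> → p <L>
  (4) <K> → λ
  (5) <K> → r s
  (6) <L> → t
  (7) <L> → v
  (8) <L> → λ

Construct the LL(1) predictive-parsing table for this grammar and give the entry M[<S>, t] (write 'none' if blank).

FIRST(<K>) = {λ, r}
FIRST(<L>) = {λ, t, v}
FIRST(<S>) = {λ, p, r, v}  (via <K>)
FOLLOW(<S>) includes $ since <S> is the start symbol.
FOLLOW(<S>): in <S>→v t <S>, the suffix after <S> is empty (adds nothing new). Thus FOLLOW(<S>) = {$}.
For <S> → v t <S>: FIRST(v t <S>) = {v}, so it goes in M[<S>, t] for t ∈ {v}.
For <S> → <K>: FIRST(<K>) = {λ, r}, so it goes in M[<S>, t] for t ∈ {r}; since λ ∈ FIRST, also for every t ∈ FOLLOW(<S>) = {$}.
For <S> → p <L>: FIRST(p <L>) = {p}, so it goes in M[<S>, t] for t ∈ {p}.
None of these place a production in M[<S>, t].

none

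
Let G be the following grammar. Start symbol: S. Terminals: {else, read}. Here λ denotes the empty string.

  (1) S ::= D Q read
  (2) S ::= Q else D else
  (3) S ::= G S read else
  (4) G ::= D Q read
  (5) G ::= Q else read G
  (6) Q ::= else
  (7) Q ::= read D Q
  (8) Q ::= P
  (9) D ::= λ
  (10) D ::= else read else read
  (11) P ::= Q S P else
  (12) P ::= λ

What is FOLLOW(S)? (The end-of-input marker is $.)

FIRST(D) = {λ, else}
FIRST(S) = {else, read}  (via D Q read, Q else D else, G S read else)
FIRST(G) = {else, read}  (via D Q read, Q else read G)
FIRST(Q) = {λ, else, read}  (via P)
FIRST(P) = {λ, else, read}  (via Q S P else)
FOLLOW(S) includes $ since S is the start symbol.
FOLLOW(S): in S::=G S read else, S is followed by read else with FIRST {read}; in P::=Q S P else, S is followed by P else with FIRST {else, read}. Thus FOLLOW(S) = {$, else, read}.
FOLLOW(G): in S::=G S read else, G is followed by S read else with FIRST {else, read}; in G::=Q else read G, the suffix after G is empty (adds nothing new). Thus FOLLOW(G) = {else, read}.
FOLLOW(Q): in S::=D Q read, Q is followed by read with FIRST {read}; in S::=Q else D else, Q is followed by else D else with FIRST {else}; in G::=D Q read, Q is followed by read with FIRST {read}; in G::=Q else read G, Q is followed by else read G with FIRST {else}; in Q::=read D Q, the suffix after Q is empty (adds nothing new); in P::=Q S P else, Q is followed by S P else with FIRST {else, read}. Thus FOLLOW(Q) = {else, read}.
FOLLOW(D): in S::=D Q read, D is followed by Q read with FIRST {else, read}; in S::=Q else D else, D is followed by else with FIRST {else}; in G::=D Q read, D is followed by Q read with FIRST {else, read}; in Q::=read D Q, D is followed by Q with FIRST {λ, else, read}; in Q::=read D Q, the suffix after D is nullable, so FOLLOW(D) ⊇ FOLLOW(Q) = {else, read}. Thus FOLLOW(D) = {else, read}.
FOLLOW(P): in Q::=P, the suffix after P is empty, so FOLLOW(P) ⊇ FOLLOW(Q) = {else, read}; in P::=Q S P else, P is followed by else with FIRST {else}. Thus FOLLOW(P) = {else, read}.

{$, else, read}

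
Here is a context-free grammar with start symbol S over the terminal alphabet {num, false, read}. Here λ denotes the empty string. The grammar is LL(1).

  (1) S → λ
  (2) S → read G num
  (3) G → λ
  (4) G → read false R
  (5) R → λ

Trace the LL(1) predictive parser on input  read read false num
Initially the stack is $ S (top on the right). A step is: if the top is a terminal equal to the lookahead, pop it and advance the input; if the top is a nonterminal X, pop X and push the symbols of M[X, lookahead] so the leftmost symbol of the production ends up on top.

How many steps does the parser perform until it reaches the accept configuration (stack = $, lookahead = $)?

7

step 1: stack=$ S  input=read read false num $  — expand S → read G num
step 2: stack=$ num G read  input=read read false num $  — match read
step 3: stack=$ num G  input=read false num $  — expand G → read false R
step 4: stack=$ num R false read  input=read false num $  — match read
step 5: stack=$ num R false  input=false num $  — match false
step 6: stack=$ num R  input=num $  — expand R → λ
step 7: stack=$ num  input=num $  — match num
Accept reached after 7 steps.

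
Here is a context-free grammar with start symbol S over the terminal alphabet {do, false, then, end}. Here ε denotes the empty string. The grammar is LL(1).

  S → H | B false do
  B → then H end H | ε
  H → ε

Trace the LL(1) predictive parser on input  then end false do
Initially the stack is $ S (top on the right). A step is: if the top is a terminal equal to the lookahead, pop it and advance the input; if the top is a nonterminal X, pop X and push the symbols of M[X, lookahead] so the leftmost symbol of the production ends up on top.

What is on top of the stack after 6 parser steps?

     Stack                    Input                Action
  1  $ S                      then end false do $  expand S → B false do
  2  $ do false B             then end false do $  expand B → then H end H
  3  $ do false H end H then  then end false do $  match then
  4  $ do false H end H       end false do $       expand H → ε
  5  $ do false H end         end false do $       match end
  6  $ do false H             false do $           expand H → ε
Stack after step 6: $ do false (top = false).

false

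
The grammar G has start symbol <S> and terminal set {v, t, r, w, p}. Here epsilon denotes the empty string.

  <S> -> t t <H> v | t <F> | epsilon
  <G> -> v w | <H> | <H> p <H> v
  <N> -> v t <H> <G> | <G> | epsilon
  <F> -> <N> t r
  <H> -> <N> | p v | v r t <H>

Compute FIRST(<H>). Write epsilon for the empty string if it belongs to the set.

FIRST(<S>): from <S>->t t <H> v we get {t}; from <S>->t <F> we get {t}; from <S>->epsilon we get {epsilon}. So FIRST(<S>) = {epsilon, t}.
FIRST(<G>): from <G>->v w we get {v}; from <G>-><H> we get {epsilon, p, v}; from <G>-><H> p <H> v we get {p, v}. So FIRST(<G>) = {epsilon, p, v}.
FIRST(<N>): from <N>->v t <H> <G> we get {v}; from <N>-><G> we get {epsilon, p, v}; from <N>->epsilon we get {epsilon}. So FIRST(<N>) = {epsilon, p, v}.
FIRST(<F>): from <F>-><N> t r we get {p, t, v}. So FIRST(<F>) = {p, t, v}.
FIRST(<H>): from <H>-><N> we get {epsilon, p, v}; from <H>->p v we get {p}; from <H>->v r t <H> we get {v}. So FIRST(<H>) = {epsilon, p, v}.

{epsilon, p, v}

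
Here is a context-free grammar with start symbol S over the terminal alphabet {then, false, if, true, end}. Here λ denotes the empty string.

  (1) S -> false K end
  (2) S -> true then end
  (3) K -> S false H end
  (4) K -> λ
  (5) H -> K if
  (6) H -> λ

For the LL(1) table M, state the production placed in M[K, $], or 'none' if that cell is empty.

none

FIRST(S) = {false, true}
FIRST(K) = {λ, false, true}  (via S false H end)
FIRST(H) = {λ, false, if, true}  (via K if)
FOLLOW(S) includes $ since S is the start symbol.
FOLLOW(K): in S->false K end, K is followed by end with FIRST {end}; in H->K if, K is followed by if with FIRST {if}. Thus FOLLOW(K) = {end, if}.
For K -> S false H end: FIRST(S false H end) = {false, true}, so it goes in M[K, t] for t ∈ {false, true}.
For K -> λ: FIRST(λ) = {λ}, so it goes in M[K, t] for t ∈ {}; since λ ∈ FIRST, also for every t ∈ FOLLOW(K) = {end, if}.
None of these place a production in M[K, $].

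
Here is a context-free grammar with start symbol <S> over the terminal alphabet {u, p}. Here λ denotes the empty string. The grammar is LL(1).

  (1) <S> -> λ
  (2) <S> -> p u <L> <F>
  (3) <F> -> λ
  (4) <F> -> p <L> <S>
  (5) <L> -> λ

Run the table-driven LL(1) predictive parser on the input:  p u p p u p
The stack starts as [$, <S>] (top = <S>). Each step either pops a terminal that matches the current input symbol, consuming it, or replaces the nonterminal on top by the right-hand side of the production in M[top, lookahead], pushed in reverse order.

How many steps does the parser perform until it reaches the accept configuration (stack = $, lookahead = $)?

15

      Stack          Input          Action
   1  $ <S>          p u p p u p $  expand <S> -> p u <L> <F>
   2  $ <F> <L> u p  p u p p u p $  match p
   3  $ <F> <L> u    u p p u p $    match u
   4  $ <F> <L>      p p u p $      expand <L> -> λ
   5  $ <F>          p p u p $      expand <F> -> p <L> <S>
   6  $ <S> <L> p    p p u p $      match p
   7  $ <S> <L>      p u p $        expand <L> -> λ
   8  $ <S>          p u p $        expand <S> -> p u <L> <F>
   9  $ <F> <L> u p  p u p $        match p
  10  $ <F> <L> u    u p $          match u
  11  $ <F> <L>      p $            expand <L> -> λ
  12  $ <F>          p $            expand <F> -> p <L> <S>
  13  $ <S> <L> p    p $            match p
  14  $ <S> <L>      $              expand <L> -> λ
  15  $ <S>          $              expand <S> -> λ
Accept reached after 15 steps.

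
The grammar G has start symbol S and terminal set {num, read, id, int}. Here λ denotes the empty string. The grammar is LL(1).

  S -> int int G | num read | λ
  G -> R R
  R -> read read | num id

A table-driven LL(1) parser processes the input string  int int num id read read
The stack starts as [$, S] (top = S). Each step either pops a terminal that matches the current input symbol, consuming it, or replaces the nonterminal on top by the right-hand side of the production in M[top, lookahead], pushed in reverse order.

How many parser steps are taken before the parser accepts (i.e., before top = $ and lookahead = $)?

step 1: stack=$ S  input=int int num id read read $  — expand S -> int int G
step 2: stack=$ G int int  input=int int num id read read $  — match int
step 3: stack=$ G int  input=int num id read read $  — match int
step 4: stack=$ G  input=num id read read $  — expand G -> R R
step 5: stack=$ R R  input=num id read read $  — expand R -> num id
step 6: stack=$ R id num  input=num id read read $  — match num
step 7: stack=$ R id  input=id read read $  — match id
step 8: stack=$ R  input=read read $  — expand R -> read read
step 9: stack=$ read read  input=read read $  — match read
step 10: stack=$ read  input=read $  — match read
Accept reached after 10 steps.

10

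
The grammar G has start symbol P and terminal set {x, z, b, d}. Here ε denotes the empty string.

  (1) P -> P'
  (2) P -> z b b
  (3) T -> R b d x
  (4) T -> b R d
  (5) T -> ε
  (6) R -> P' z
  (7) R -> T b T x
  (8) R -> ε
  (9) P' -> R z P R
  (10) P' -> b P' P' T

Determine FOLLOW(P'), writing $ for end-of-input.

{$, b, z}

FIRST(P): from P->P' we get {b, z}; from P->z b b we get {z}. So FIRST(P) = {b, z}.
FIRST(T): from T->R b d x we get {b, z}; from T->b R d we get {b}; from T->ε we get {ε}. So FIRST(T) = {ε, b, z}.
FIRST(R): from R->P' z we get {b, z}; from R->T b T x we get {b, z}; from R->ε we get {ε}. So FIRST(R) = {ε, b, z}.
FIRST(P'): from P'->R z P R we get {b, z}; from P'->b P' P' T we get {b}. So FIRST(P') = {b, z}.
FOLLOW(P) includes $ since P is the start symbol.
FOLLOW(P): in P'->R z P R, P is followed by R with FIRST {ε, b, z}; in P'->R z P R, the suffix after P is nullable, so FOLLOW(P) ⊇ FOLLOW(P') = {$, b, z}. Thus FOLLOW(P) = {$, b, z}.
FOLLOW(P'): in P->P', the suffix after P' is empty, so FOLLOW(P') ⊇ FOLLOW(P) = {$, b, z}; in R->P' z, P' is followed by z with FIRST {z}; in P'->b P' P' T (occurrence 1), P' is followed by P' T with FIRST {b, z}; in P'->b P' P' T (occurrence 2), P' is followed by T with FIRST {ε, b, z}; in P'->b P' P' T (occurrence 2), the suffix after P' is nullable (adds nothing new). Thus FOLLOW(P') = {$, b, z}.
FOLLOW(T): in R->T b T x (occurrence 1), T is followed by b T x with FIRST {b}; in R->T b T x (occurrence 2), T is followed by x with FIRST {x}; in P'->b P' P' T, the suffix after T is empty, so FOLLOW(T) ⊇ FOLLOW(P') = {$, b, z}. Thus FOLLOW(T) = {$, b, x, z}.
FOLLOW(R): in T->R b d x, R is followed by b d x with FIRST {b}; in T->b R d, R is followed by d with FIRST {d}; in P'->R z P R (occurrence 1), R is followed by z P R with FIRST {z}; in P'->R z P R (occurrence 2), the suffix after R is empty, so FOLLOW(R) ⊇ FOLLOW(P') = {$, b, z}. Thus FOLLOW(R) = {$, b, d, z}.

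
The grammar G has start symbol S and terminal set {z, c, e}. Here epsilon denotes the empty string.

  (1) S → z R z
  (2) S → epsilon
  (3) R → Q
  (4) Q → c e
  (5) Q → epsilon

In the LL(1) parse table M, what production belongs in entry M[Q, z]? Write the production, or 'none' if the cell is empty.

FIRST(S) = {epsilon, z}
FIRST(Q) = {epsilon, c}
FIRST(R) = {epsilon, c}  (via Q)
FOLLOW(S) includes $ since S is the start symbol.
FOLLOW(R): in S→z R z, R is followed by z with FIRST {z}. Thus FOLLOW(R) = {z}.
FOLLOW(Q): in R→Q, the suffix after Q is empty, so FOLLOW(Q) ⊇ FOLLOW(R) = {z}. Thus FOLLOW(Q) = {z}.
For Q → c e: FIRST(c e) = {c}, so it goes in M[Q, t] for t ∈ {c}.
For Q → epsilon: FIRST(epsilon) = {epsilon}, so it goes in M[Q, t] for t ∈ {}; since epsilon ∈ FIRST, also for every t ∈ FOLLOW(Q) = {z}.

Q → epsilon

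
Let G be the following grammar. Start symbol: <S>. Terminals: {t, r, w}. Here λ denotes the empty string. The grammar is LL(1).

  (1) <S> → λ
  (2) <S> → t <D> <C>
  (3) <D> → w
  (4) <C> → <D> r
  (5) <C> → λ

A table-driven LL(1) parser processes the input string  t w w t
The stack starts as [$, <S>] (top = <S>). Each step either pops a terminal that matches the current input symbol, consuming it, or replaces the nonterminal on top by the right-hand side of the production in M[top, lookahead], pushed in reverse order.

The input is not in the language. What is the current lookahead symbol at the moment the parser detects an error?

t

     Stack        Input      Action
  1  $ <S>        t w w t $  expand <S> → t <D> <C>
  2  $ <C> <D> t  t w w t $  match t
  3  $ <C> <D>    w w t $    expand <D> → w
  4  $ <C> w      w w t $    match w
  5  $ <C>        w t $      expand <C> → <D> r
  6  $ r <D>      w t $      expand <D> → w
  7  $ r w        w t $      match w
  8  $ r          t $        error: top is terminal r but lookahead is t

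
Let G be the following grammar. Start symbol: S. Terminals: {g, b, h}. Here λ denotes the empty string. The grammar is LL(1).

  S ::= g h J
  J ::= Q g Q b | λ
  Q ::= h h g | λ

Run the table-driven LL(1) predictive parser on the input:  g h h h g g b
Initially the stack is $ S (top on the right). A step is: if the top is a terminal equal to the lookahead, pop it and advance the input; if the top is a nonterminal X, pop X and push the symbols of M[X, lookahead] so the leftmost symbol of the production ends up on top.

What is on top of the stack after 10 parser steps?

step 1: stack=$ S  input=g h h h g g b $  — expand S ::= g h J
step 2: stack=$ J h g  input=g h h h g g b $  — match g
step 3: stack=$ J h  input=h h h g g b $  — match h
step 4: stack=$ J  input=h h g g b $  — expand J ::= Q g Q b
step 5: stack=$ b Q g Q  input=h h g g b $  — expand Q ::= h h g
step 6: stack=$ b Q g g h h  input=h h g g b $  — match h
step 7: stack=$ b Q g g h  input=h g g b $  — match h
step 8: stack=$ b Q g g  input=g g b $  — match g
step 9: stack=$ b Q g  input=g b $  — match g
step 10: stack=$ b Q  input=b $  — expand Q ::= λ
Stack after step 10: $ b (top = b).

b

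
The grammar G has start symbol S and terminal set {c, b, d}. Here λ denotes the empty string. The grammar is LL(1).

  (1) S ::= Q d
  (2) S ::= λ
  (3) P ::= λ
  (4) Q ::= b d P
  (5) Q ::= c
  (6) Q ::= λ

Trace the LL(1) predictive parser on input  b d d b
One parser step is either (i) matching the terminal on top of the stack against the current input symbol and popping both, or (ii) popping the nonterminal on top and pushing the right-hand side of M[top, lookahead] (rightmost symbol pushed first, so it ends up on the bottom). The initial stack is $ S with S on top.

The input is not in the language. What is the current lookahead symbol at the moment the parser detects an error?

     Stack      Input      Action
  1  $ S        b d d b $  expand S ::= Q d
  2  $ d Q      b d d b $  expand Q ::= b d P
  3  $ d P d b  b d d b $  match b
  4  $ d P d    d d b $    match d
  5  $ d P      d b $      expand P ::= λ
  6  $ d        d b $      match d
  7  $          b $        error: stack empty but input remains

b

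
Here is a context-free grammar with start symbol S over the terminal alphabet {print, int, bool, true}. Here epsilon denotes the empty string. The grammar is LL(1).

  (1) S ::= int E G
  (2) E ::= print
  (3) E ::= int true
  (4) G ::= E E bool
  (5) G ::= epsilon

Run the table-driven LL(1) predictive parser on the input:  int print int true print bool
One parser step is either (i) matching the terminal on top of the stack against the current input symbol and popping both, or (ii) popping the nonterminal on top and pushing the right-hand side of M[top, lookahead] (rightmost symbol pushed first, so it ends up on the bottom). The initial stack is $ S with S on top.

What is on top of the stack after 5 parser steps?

E

     Stack      Input                            Action
  1  $ S        int print int true print bool $  expand S ::= int E G
  2  $ G E int  int print int true print bool $  match int
  3  $ G E      print int true print bool $      expand E ::= print
  4  $ G print  print int true print bool $      match print
  5  $ G        int true print bool $            expand G ::= E E bool
Stack after step 5: $ bool E E (top = E).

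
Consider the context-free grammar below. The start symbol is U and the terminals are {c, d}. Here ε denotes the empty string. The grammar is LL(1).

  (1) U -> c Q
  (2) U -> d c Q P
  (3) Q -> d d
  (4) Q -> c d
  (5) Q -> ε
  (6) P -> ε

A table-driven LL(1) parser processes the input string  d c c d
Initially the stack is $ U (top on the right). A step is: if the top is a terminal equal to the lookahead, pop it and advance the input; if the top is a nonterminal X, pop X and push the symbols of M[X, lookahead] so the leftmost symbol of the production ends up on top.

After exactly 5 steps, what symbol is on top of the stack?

d

     Stack      Input      Action
  1  $ U        d c c d $  expand U -> d c Q P
  2  $ P Q c d  d c c d $  match d
  3  $ P Q c    c c d $    match c
  4  $ P Q      c d $      expand Q -> c d
  5  $ P d c    c d $      match c
Stack after step 5: $ P d (top = d).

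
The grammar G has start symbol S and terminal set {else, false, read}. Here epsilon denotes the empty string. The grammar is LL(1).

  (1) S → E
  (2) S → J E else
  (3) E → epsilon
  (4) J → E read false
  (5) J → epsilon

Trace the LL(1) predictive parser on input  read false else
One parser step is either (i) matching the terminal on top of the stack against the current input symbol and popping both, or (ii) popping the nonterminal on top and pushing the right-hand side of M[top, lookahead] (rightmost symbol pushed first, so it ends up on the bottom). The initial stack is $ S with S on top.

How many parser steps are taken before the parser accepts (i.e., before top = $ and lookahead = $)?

step 1: stack=$ S  input=read false else $  — expand S → J E else
step 2: stack=$ else E J  input=read false else $  — expand J → E read false
step 3: stack=$ else E false read E  input=read false else $  — expand E → epsilon
step 4: stack=$ else E false read  input=read false else $  — match read
step 5: stack=$ else E false  input=false else $  — match false
step 6: stack=$ else E  input=else $  — expand E → epsilon
step 7: stack=$ else  input=else $  — match else
Accept reached after 7 steps.

7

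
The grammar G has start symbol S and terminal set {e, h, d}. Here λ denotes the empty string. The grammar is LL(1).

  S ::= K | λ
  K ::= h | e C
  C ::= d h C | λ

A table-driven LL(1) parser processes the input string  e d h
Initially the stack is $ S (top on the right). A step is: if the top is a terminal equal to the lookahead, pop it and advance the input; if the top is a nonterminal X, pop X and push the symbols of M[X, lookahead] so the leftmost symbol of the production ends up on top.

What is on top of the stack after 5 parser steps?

h

     Stack    Input    Action
  1  $ S      e d h $  expand S ::= K
  2  $ K      e d h $  expand K ::= e C
  3  $ C e    e d h $  match e
  4  $ C      d h $    expand C ::= d h C
  5  $ C h d  d h $    match d
Stack after step 5: $ C h (top = h).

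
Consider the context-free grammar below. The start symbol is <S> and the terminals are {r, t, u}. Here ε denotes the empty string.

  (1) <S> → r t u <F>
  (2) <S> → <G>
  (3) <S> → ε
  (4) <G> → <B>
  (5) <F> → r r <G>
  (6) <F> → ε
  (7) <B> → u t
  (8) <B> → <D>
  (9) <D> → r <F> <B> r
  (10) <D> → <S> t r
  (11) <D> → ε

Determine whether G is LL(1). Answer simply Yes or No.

FIRST(<S>) = {ε, r, t, u}
FIRST(<G>) = {ε, r, t, u}
FIRST(<F>) = {ε, r}
FIRST(<B>) = {ε, r, t, u}
FIRST(<D>) = {ε, r, t, u}
FOLLOW(<S>) = {$, t}
FOLLOW(<G>) = {$, r, t, u}
FOLLOW(<F>) = {$, r, t, u}
FOLLOW(<B>) = {$, r, t, u}
FOLLOW(<D>) = {$, r, t, u}
Cell M[<B>, u] receives both <B> → u t and <B> → <D> — the grammar is not LL(1).

No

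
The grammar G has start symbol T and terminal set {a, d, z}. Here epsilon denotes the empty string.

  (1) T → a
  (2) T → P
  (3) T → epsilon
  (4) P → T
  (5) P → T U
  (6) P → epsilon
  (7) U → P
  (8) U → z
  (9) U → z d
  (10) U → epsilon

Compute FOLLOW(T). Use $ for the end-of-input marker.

FIRST(T) = {epsilon, a, z}  (via P)
FIRST(P) = {epsilon, a, z}  (via T, T U)
FIRST(U) = {epsilon, a, z}  (via P)
FOLLOW(T) includes $ since T is the start symbol.
FOLLOW(T): in P→T, the suffix after T is empty, so FOLLOW(T) ⊇ FOLLOW(P) = {$, a, z}; in P→T U, T is followed by U with FIRST {epsilon, a, z}; in P→T U, the suffix after T is nullable, so FOLLOW(T) ⊇ FOLLOW(P) = {$, a, z}. Thus FOLLOW(T) = {$, a, z}.
FOLLOW(P): in T→P, the suffix after P is empty, so FOLLOW(P) ⊇ FOLLOW(T) = {$, a, z}; in U→P, the suffix after P is empty, so FOLLOW(P) ⊇ FOLLOW(U) = {$, a, z}. Thus FOLLOW(P) = {$, a, z}.
FOLLOW(U): in P→T U, the suffix after U is empty, so FOLLOW(U) ⊇ FOLLOW(P) = {$, a, z}. Thus FOLLOW(U) = {$, a, z}.

{$, a, z}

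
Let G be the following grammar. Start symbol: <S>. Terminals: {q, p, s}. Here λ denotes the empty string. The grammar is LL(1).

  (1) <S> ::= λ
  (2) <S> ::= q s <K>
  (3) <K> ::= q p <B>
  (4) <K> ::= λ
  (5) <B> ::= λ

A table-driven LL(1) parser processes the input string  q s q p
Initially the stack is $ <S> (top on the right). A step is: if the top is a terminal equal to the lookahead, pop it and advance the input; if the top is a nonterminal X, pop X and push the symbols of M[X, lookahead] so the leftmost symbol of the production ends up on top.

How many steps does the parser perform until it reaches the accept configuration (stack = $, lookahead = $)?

step 1: stack=$ <S>  input=q s q p $  — expand <S> ::= q s <K>
step 2: stack=$ <K> s q  input=q s q p $  — match q
step 3: stack=$ <K> s  input=s q p $  — match s
step 4: stack=$ <K>  input=q p $  — expand <K> ::= q p <B>
step 5: stack=$ <B> p q  input=q p $  — match q
step 6: stack=$ <B> p  input=p $  — match p
step 7: stack=$ <B>  input=$  — expand <B> ::= λ
Accept reached after 7 steps.

7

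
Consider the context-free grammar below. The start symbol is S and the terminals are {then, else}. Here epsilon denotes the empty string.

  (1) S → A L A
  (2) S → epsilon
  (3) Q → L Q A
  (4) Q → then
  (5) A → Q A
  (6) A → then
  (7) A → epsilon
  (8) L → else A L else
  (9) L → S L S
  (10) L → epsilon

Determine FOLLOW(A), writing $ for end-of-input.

{$, else, then}

FIRST(S): from S→A L A we get {epsilon, else, then}; from S→epsilon we get {epsilon}. So FIRST(S) = {epsilon, else, then}.
FIRST(L): from L→else A L else we get {else}; from L→S L S we get {epsilon, else, then}; from L→epsilon we get {epsilon}. So FIRST(L) = {epsilon, else, then}.
FIRST(Q): from Q→L Q A we get {else, then}; from Q→then we get {then}. So FIRST(Q) = {else, then}.
FIRST(A): from A→Q A we get {else, then}; from A→then we get {then}; from A→epsilon we get {epsilon}. So FIRST(A) = {epsilon, else, then}.
FOLLOW(S) includes $ since S is the start symbol.
FOLLOW(S): in L→S L S (occurrence 1), S is followed by L S with FIRST {epsilon, else, then}; in L→S L S (occurrence 1), the suffix after S is nullable, so FOLLOW(S) ⊇ FOLLOW(L) = {$, else, then}; in L→S L S (occurrence 2), the suffix after S is empty, so FOLLOW(S) ⊇ FOLLOW(L) = {$, else, then}. Thus FOLLOW(S) = {$, else, then}.
FOLLOW(L): in S→A L A, L is followed by A with FIRST {epsilon, else, then}; in S→A L A, the suffix after L is nullable, so FOLLOW(L) ⊇ FOLLOW(S) = {$, else, then}; in Q→L Q A, L is followed by Q A with FIRST {else, then}; in L→else A L else, L is followed by else with FIRST {else}; in L→S L S, L is followed by S with FIRST {epsilon, else, then}; in L→S L S, the suffix after L is nullable (adds nothing new). Thus FOLLOW(L) = {$, else, then}.
FOLLOW(Q): in Q→L Q A, Q is followed by A with FIRST {epsilon, else, then}; in Q→L Q A, the suffix after Q is nullable (adds nothing new); in A→Q A, Q is followed by A with FIRST {epsilon, else, then}; in A→Q A, the suffix after Q is nullable, so FOLLOW(Q) ⊇ FOLLOW(A) = {$, else, then}. Thus FOLLOW(Q) = {$, else, then}.
FOLLOW(A): in S→A L A (occurrence 1), A is followed by L A with FIRST {epsilon, else, then}; in S→A L A (occurrence 1), the suffix after A is nullable, so FOLLOW(A) ⊇ FOLLOW(S) = {$, else, then}; in S→A L A (occurrence 2), the suffix after A is empty, so FOLLOW(A) ⊇ FOLLOW(S) = {$, else, then}; in Q→L Q A, the suffix after A is empty, so FOLLOW(A) ⊇ FOLLOW(Q) = {$, else, then}; in A→Q A, the suffix after A is empty (adds nothing new); in L→else A L else, A is followed by L else with FIRST {else, then}. Thus FOLLOW(A) = {$, else, then}.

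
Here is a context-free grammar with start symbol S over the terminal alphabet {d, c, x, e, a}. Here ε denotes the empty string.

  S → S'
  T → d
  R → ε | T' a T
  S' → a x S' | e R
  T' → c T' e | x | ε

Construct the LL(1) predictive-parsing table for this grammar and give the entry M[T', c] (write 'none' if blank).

T' → c T' e

FIRST(T) = {d}
FIRST(S') = {a, e}
FIRST(T') = {ε, c, x}
FIRST(S) = {a, e}  (via S')
FIRST(R) = {ε, a, c, x}  (via T' a T)
FOLLOW(S) includes $ since S is the start symbol.
FOLLOW(T'): in R→T' a T, T' is followed by a T with FIRST {a}; in T'→c T' e, T' is followed by e with FIRST {e}. Thus FOLLOW(T') = {a, e}.
For T' → c T' e: FIRST(c T' e) = {c}, so it goes in M[T', t] for t ∈ {c}.
For T' → x: FIRST(x) = {x}, so it goes in M[T', t] for t ∈ {x}.
For T' → ε: FIRST(ε) = {ε}, so it goes in M[T', t] for t ∈ {}; since ε ∈ FIRST, also for every t ∈ FOLLOW(T') = {a, e}.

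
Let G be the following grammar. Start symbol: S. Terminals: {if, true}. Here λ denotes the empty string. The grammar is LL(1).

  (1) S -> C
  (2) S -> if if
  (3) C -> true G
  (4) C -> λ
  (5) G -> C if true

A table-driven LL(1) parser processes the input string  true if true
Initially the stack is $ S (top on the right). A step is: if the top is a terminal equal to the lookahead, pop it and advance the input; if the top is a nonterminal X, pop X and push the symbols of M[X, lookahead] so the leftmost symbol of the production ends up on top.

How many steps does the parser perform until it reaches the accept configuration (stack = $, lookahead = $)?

7

step 1: stack=$ S  input=true if true $  — expand S -> C
step 2: stack=$ C  input=true if true $  — expand C -> true G
step 3: stack=$ G true  input=true if true $  — match true
step 4: stack=$ G  input=if true $  — expand G -> C if true
step 5: stack=$ true if C  input=if true $  — expand C -> λ
step 6: stack=$ true if  input=if true $  — match if
step 7: stack=$ true  input=true $  — match true
Accept reached after 7 steps.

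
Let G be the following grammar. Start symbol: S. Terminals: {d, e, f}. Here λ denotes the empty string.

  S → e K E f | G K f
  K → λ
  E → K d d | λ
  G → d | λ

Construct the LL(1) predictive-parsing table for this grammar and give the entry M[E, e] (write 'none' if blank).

FIRST(K) = {λ}
FIRST(G) = {λ, d}
FIRST(S) = {d, e, f}  (via G K f)
FIRST(E) = {λ, d}  (via K d d)
FOLLOW(S) includes $ since S is the start symbol.
FOLLOW(E): in S→e K E f, E is followed by f with FIRST {f}. Thus FOLLOW(E) = {f}.
For E → K d d: FIRST(K d d) = {d}, so it goes in M[E, t] for t ∈ {d}.
For E → λ: FIRST(λ) = {λ}, so it goes in M[E, t] for t ∈ {}; since λ ∈ FIRST, also for every t ∈ FOLLOW(E) = {f}.
None of these place a production in M[E, e].

none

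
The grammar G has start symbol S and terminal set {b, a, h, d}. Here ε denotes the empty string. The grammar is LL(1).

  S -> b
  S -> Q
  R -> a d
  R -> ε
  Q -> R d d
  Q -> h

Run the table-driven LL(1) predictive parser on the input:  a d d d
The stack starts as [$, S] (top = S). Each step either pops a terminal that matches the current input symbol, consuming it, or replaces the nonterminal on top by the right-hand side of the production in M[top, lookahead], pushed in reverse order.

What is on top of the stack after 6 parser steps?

d

step 1: stack=$ S  input=a d d d $  — expand S -> Q
step 2: stack=$ Q  input=a d d d $  — expand Q -> R d d
step 3: stack=$ d d R  input=a d d d $  — expand R -> a d
step 4: stack=$ d d d a  input=a d d d $  — match a
step 5: stack=$ d d d  input=d d d $  — match d
step 6: stack=$ d d  input=d d $  — match d
Stack after step 6: $ d (top = d).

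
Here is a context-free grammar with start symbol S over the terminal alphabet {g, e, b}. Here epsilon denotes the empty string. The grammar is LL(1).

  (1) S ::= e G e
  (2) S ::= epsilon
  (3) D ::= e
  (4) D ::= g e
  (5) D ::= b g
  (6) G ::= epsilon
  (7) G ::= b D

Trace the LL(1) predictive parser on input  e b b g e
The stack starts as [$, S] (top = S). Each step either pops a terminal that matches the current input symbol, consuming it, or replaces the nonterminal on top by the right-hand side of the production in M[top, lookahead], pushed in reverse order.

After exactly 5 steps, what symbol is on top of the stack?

b

     Stack    Input        Action
  1  $ S      e b b g e $  expand S ::= e G e
  2  $ e G e  e b b g e $  match e
  3  $ e G    b b g e $    expand G ::= b D
  4  $ e D b  b b g e $    match b
  5  $ e D    b g e $      expand D ::= b g
Stack after step 5: $ e g b (top = b).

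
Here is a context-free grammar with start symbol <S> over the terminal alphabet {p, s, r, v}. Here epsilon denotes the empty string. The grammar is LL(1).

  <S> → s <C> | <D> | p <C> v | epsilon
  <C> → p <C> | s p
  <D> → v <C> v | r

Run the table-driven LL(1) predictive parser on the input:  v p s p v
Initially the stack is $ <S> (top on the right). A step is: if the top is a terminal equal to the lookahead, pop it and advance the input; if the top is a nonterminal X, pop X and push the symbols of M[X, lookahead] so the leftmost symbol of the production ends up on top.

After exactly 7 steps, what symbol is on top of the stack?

p

step 1: stack=$ <S>  input=v p s p v $  — expand <S> → <D>
step 2: stack=$ <D>  input=v p s p v $  — expand <D> → v <C> v
step 3: stack=$ v <C> v  input=v p s p v $  — match v
step 4: stack=$ v <C>  input=p s p v $  — expand <C> → p <C>
step 5: stack=$ v <C> p  input=p s p v $  — match p
step 6: stack=$ v <C>  input=s p v $  — expand <C> → s p
step 7: stack=$ v p s  input=s p v $  — match s
Stack after step 7: $ v p (top = p).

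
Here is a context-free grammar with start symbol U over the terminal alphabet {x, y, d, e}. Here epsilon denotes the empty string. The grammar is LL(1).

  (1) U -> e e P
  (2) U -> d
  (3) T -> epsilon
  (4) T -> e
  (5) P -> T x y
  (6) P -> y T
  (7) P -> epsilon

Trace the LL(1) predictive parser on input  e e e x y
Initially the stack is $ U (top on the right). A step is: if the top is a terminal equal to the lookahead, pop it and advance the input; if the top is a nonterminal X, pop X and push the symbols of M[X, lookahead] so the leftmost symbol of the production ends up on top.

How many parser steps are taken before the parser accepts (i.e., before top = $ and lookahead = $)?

     Stack    Input        Action
  1  $ U      e e e x y $  expand U -> e e P
  2  $ P e e  e e e x y $  match e
  3  $ P e    e e x y $    match e
  4  $ P      e x y $      expand P -> T x y
  5  $ y x T  e x y $      expand T -> e
  6  $ y x e  e x y $      match e
  7  $ y x    x y $        match x
  8  $ y      y $          match y
Accept reached after 8 steps.

8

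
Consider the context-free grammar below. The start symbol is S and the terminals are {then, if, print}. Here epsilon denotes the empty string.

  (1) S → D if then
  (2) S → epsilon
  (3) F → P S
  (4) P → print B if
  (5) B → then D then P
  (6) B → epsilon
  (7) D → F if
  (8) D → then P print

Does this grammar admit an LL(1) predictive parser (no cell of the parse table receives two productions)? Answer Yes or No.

Yes

FIRST(S) = {epsilon, print, then}
FIRST(F) = {print}
FIRST(P) = {print}
FIRST(B) = {epsilon, then}
FIRST(D) = {print, then}
FOLLOW(S) = {$, if}
FOLLOW(F) = {if}
FOLLOW(P) = {if, print, then}
FOLLOW(B) = {if}
FOLLOW(D) = {if, then}
Each cell of M receives at most one production.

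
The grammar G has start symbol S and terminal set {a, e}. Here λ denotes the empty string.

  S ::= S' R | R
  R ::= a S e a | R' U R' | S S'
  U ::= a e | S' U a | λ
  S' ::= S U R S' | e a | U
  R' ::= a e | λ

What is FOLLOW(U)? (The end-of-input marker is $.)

FIRST(R') = {λ, a}
FIRST(S) = {λ, a, e}  (via S' R, R)
FIRST(R) = {λ, a, e}  (via R' U R', S S')
FIRST(U) = {λ, a, e}  (via S' U a)
FIRST(S') = {λ, a, e}  (via S U R S', U)
FOLLOW(S) includes $ since S is the start symbol.
FOLLOW(S): in R::=a S e a, S is followed by e a with FIRST {e}; in R::=S S', S is followed by S' with FIRST {λ, a, e}; in R::=S S', the suffix after S is nullable, so FOLLOW(S) ⊇ FOLLOW(R) = {$, a, e}; in S'::=S U R S', S is followed by U R S' with FIRST {λ, a, e}; in S'::=S U R S', the suffix after S is nullable, so FOLLOW(S) ⊇ FOLLOW(S') = {$, a, e}. Thus FOLLOW(S) = {$, a, e}.
FOLLOW(R): in S::=S' R, the suffix after R is empty, so FOLLOW(R) ⊇ FOLLOW(S) = {$, a, e}; in S::=R, the suffix after R is empty, so FOLLOW(R) ⊇ FOLLOW(S) = {$, a, e}; in S'::=S U R S', R is followed by S' with FIRST {λ, a, e}; in S'::=S U R S', the suffix after R is nullable, so FOLLOW(R) ⊇ FOLLOW(S') = {$, a, e}. Thus FOLLOW(R) = {$, a, e}.
FOLLOW(S'): in S::=S' R, S' is followed by R with FIRST {λ, a, e}; in S::=S' R, the suffix after S' is nullable, so FOLLOW(S') ⊇ FOLLOW(S) = {$, a, e}; in R::=S S', the suffix after S' is empty, so FOLLOW(S') ⊇ FOLLOW(R) = {$, a, e}; in U::=S' U a, S' is followed by U a with FIRST {a, e}; in S'::=S U R S', the suffix after S' is empty (adds nothing new). Thus FOLLOW(S') = {$, a, e}.
FOLLOW(U): in R::=R' U R', U is followed by R' with FIRST {λ, a}; in R::=R' U R', the suffix after U is nullable, so FOLLOW(U) ⊇ FOLLOW(R) = {$, a, e}; in U::=S' U a, U is followed by a with FIRST {a}; in S'::=S U R S', U is followed by R S' with FIRST {λ, a, e}; in S'::=S U R S', the suffix after U is nullable, so FOLLOW(U) ⊇ FOLLOW(S') = {$, a, e}; in S'::=U, the suffix after U is empty, so FOLLOW(U) ⊇ FOLLOW(S') = {$, a, e}. Thus FOLLOW(U) = {$, a, e}.
FOLLOW(R'): in R::=R' U R' (occurrence 1), R' is followed by U R' with FIRST {λ, a, e}; in R::=R' U R' (occurrence 1), the suffix after R' is nullable, so FOLLOW(R') ⊇ FOLLOW(R) = {$, a, e}; in R::=R' U R' (occurrence 2), the suffix after R' is empty, so FOLLOW(R') ⊇ FOLLOW(R) = {$, a, e}. Thus FOLLOW(R') = {$, a, e}.

{$, a, e}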